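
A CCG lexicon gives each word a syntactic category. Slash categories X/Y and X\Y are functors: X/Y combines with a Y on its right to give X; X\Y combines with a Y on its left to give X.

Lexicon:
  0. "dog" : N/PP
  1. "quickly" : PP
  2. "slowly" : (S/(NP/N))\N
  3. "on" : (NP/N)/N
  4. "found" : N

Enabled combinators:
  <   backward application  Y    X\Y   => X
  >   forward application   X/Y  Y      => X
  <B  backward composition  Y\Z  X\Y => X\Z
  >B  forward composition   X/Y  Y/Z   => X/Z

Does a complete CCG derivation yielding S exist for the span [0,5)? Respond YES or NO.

YES

[0,5] S   >
  [0,3] S/(NP/N)   <
    [0,2] N   >
      [0,1] "dog" : N/PP
      [1,2] "quickly" : PP
    [2,3] "slowly" : (S/(NP/N))\N
  [3,5] NP/N   >
    [3,4] "on" : (NP/N)/N
    [4,5] "found" : N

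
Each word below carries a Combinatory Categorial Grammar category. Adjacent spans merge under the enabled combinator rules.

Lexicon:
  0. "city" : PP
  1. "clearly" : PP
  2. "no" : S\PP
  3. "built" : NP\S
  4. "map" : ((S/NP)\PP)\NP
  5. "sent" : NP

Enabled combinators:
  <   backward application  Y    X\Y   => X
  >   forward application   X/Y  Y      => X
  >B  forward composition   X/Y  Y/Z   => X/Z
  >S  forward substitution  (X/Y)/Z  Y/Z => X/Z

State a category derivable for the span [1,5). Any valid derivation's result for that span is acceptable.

[0,6] S   >
  [0,5] S/NP   <
    [0,1] "city" : PP
    [1,5] (S/NP)\PP   <
      [1,4] NP   <
        [1,3] S   <
          [1,2] "clearly" : PP
          [2,3] "no" : S\PP
        [3,4] "built" : NP\S
      [4,5] "map" : ((S/NP)\PP)\NP
  [5,6] "sent" : NP

(S/NP)\PP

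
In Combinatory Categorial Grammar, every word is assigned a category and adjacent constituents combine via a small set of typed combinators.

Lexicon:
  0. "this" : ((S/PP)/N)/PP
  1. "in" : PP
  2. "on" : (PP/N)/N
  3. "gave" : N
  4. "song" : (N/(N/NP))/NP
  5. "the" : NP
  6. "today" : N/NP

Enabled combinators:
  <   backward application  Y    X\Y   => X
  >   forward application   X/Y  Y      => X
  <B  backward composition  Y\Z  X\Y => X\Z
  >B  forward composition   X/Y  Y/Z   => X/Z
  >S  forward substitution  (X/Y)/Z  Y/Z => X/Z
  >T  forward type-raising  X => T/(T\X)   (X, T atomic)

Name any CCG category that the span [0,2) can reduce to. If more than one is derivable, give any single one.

[0,7] S   >
  [0,4] S/N   >S
    [0,2] (S/PP)/N   >
      [0,1] "this" : ((S/PP)/N)/PP
      [1,2] "in" : PP
    [2,4] PP/N   >
      [2,3] "on" : (PP/N)/N
      [3,4] "gave" : N
  [4,7] N   >
    [4,6] N/(N/NP)   >
      [4,5] "song" : (N/(N/NP))/NP
      [5,6] "the" : NP
    [6,7] "today" : N/NP

(S/PP)/N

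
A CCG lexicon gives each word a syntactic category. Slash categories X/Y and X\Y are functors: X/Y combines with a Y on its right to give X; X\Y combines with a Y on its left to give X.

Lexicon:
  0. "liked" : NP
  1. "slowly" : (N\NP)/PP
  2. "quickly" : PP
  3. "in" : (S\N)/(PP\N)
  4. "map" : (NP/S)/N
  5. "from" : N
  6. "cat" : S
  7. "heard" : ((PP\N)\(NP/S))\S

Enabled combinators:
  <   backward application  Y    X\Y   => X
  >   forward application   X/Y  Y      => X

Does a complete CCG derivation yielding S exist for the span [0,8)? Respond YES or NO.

[0,8] S   <
  [0,3] N   <
    [0,1] "liked" : NP
    [1,3] N\NP   >
      [1,2] "slowly" : (N\NP)/PP
      [2,3] "quickly" : PP
  [3,8] S\N   >
    [3,4] "in" : (S\N)/(PP\N)
    [4,8] PP\N   <
      [4,6] NP/S   >
        [4,5] "map" : (NP/S)/N
        [5,6] "from" : N
      [6,8] (PP\N)\(NP/S)   <
        [6,7] "cat" : S
        [7,8] "heard" : ((PP\N)\(NP/S))\S

YES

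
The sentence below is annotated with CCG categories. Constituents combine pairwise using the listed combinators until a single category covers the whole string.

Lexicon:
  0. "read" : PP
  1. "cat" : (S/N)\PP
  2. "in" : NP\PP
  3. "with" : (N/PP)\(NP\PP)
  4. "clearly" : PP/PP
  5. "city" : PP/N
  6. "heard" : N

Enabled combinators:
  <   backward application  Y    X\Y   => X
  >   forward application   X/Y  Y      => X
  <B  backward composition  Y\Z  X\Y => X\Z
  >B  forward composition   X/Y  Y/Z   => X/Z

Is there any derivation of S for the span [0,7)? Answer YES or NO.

YES

[0,7] S   >
  [0,2] S/N   <
    [0,1] "read" : PP
    [1,2] "cat" : (S/N)\PP
  [2,7] N   >
    [2,4] N/PP   <
      [2,3] "in" : NP\PP
      [3,4] "with" : (N/PP)\(NP\PP)
    [4,7] PP   >
      [4,6] PP/N   >B
        [4,5] "clearly" : PP/PP
        [5,6] "city" : PP/N
      [6,7] "heard" : N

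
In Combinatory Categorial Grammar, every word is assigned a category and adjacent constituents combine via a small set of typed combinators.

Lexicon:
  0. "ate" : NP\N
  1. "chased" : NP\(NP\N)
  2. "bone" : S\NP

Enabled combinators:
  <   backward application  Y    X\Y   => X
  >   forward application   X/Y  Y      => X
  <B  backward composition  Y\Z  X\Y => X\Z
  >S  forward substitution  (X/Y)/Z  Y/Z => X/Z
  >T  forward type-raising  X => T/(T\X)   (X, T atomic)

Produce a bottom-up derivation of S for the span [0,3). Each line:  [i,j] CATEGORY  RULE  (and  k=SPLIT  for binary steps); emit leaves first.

[0,3] S   <
  [0,2] NP   <
    [0,1] "ate" : NP\N
    [1,2] "chased" : NP\(NP\N)
  [2,3] "bone" : S\NP

[0,1] NP\N  lex  "ate"
[1,2] NP\(NP\N)  lex  "chased"
[0,2] NP  <  k=1
[2,3] S\NP  lex  "bone"
[0,3] S  <  k=2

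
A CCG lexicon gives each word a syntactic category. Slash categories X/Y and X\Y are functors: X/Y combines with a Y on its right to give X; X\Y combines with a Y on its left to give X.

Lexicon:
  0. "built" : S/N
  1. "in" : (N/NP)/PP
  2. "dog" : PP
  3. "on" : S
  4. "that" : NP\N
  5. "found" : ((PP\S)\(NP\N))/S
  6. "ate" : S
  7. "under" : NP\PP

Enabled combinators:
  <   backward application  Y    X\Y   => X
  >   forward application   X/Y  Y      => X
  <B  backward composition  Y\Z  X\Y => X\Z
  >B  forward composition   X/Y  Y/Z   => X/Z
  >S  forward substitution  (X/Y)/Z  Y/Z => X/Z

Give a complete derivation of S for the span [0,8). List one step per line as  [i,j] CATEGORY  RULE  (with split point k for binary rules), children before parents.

[0,1] S/N  lex  "built"
[1,2] (N/NP)/PP  lex  "in"
[2,3] PP  lex  "dog"
[1,3] N/NP  >  k=2
[0,3] S/NP  >B  k=1
[3,4] S  lex  "on"
[4,5] NP\N  lex  "that"
[5,6] ((PP\S)\(NP\N))/S  lex  "found"
[6,7] S  lex  "ate"
[5,7] (PP\S)\(NP\N)  >  k=6
[4,7] PP\S  <  k=5
[7,8] NP\PP  lex  "under"
[4,8] NP\S  <B  k=7
[3,8] NP  <  k=4
[0,8] S  >  k=3

[0,8] S   >
  [0,3] S/NP   >B
    [0,1] "built" : S/N
    [1,3] N/NP   >
      [1,2] "in" : (N/NP)/PP
      [2,3] "dog" : PP
  [3,8] NP   <
    [3,4] "on" : S
    [4,8] NP\S   <B
      [4,7] PP\S   <
        [4,5] "that" : NP\N
        [5,7] (PP\S)\(NP\N)   >
          [5,6] "found" : ((PP\S)\(NP\N))/S
          [6,7] "ate" : S
      [7,8] "under" : NP\PP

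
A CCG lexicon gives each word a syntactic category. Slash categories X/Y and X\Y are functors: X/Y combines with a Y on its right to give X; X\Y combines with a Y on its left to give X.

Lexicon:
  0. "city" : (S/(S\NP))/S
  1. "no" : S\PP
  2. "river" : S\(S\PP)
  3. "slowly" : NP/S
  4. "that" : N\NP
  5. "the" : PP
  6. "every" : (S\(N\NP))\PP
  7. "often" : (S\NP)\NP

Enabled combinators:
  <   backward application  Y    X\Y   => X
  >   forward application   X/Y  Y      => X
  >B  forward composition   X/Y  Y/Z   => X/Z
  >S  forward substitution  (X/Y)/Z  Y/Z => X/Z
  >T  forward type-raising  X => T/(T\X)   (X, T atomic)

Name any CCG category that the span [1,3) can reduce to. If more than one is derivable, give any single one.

S

[0,8] S   >
  [0,3] S/(S\NP)   >
    [0,1] "city" : (S/(S\NP))/S
    [1,3] S   <
      [1,2] "no" : S\PP
      [2,3] "river" : S\(S\PP)
  [3,8] S\NP   <
    [3,7] NP   >
      [3,4] "slowly" : NP/S
      [4,7] S   <
        [4,5] "that" : N\NP
        [5,7] S\(N\NP)   <
          [5,6] "the" : PP
          [6,7] "every" : (S\(N\NP))\PP
    [7,8] "often" : (S\NP)\NP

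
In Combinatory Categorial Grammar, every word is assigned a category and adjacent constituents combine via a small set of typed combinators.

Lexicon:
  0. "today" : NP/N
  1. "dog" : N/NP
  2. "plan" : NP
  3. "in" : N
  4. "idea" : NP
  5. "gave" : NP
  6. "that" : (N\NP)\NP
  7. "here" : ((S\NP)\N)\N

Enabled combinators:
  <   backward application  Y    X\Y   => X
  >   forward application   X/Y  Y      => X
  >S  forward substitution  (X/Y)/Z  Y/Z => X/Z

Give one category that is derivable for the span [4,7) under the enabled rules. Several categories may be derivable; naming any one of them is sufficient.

[0,8] S   <
  [0,3] NP   >
    [0,1] "today" : NP/N
    [1,3] N   >
      [1,2] "dog" : N/NP
      [2,3] "plan" : NP
  [3,8] S\NP   <
    [3,4] "in" : N
    [4,8] (S\NP)\N   <
      [4,7] N   <
        [4,5] "idea" : NP
        [5,7] N\NP   <
          [5,6] "gave" : NP
          [6,7] "that" : (N\NP)\NP
      [7,8] "here" : ((S\NP)\N)\N

N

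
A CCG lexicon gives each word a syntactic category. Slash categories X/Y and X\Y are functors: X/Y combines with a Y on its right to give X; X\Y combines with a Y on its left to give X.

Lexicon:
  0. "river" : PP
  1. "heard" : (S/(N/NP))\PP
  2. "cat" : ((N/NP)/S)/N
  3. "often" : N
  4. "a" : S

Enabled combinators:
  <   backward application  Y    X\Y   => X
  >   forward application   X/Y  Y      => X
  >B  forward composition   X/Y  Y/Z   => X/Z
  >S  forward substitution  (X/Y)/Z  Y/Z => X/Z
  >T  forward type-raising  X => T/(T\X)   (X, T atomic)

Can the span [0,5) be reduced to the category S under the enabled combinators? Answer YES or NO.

YES

[0,5] S   >
  [0,2] S/(N/NP)   <
    [0,1] "river" : PP
    [1,2] "heard" : (S/(N/NP))\PP
  [2,5] N/NP   >
    [2,4] (N/NP)/S   >
      [2,3] "cat" : ((N/NP)/S)/N
      [3,4] "often" : N
    [4,5] "a" : S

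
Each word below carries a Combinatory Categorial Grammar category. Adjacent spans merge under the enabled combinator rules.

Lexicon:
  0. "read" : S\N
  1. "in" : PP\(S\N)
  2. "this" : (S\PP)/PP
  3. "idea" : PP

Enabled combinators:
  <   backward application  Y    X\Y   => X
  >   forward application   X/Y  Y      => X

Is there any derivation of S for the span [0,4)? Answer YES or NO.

[0,4] S   <
  [0,2] PP   <
    [0,1] "read" : S\N
    [1,2] "in" : PP\(S\N)
  [2,4] S\PP   >
    [2,3] "this" : (S\PP)/PP
    [3,4] "idea" : PP

YES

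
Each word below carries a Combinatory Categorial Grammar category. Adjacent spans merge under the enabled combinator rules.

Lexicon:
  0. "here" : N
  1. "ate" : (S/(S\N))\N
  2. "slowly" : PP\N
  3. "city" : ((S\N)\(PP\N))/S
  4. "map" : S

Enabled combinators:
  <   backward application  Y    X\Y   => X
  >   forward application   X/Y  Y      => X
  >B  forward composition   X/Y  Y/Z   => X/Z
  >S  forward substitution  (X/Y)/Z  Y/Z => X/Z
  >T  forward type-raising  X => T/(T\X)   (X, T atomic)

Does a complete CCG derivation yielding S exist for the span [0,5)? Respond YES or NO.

[0,5] S   >
  [0,2] S/(S\N)   <
    [0,1] "here" : N
    [1,2] "ate" : (S/(S\N))\N
  [2,5] S\N   <
    [2,3] "slowly" : PP\N
    [3,5] (S\N)\(PP\N)   >
      [3,4] "city" : ((S\N)\(PP\N))/S
      [4,5] "map" : S

YES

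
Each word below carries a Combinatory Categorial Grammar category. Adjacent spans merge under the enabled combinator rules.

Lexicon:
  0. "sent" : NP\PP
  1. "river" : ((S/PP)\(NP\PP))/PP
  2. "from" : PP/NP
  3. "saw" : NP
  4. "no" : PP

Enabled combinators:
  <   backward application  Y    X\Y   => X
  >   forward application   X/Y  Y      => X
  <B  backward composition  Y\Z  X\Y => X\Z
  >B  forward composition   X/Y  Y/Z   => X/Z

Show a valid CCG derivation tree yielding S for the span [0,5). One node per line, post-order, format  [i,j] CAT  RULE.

[0,1] NP\PP  lex  "sent"
[1,2] ((S/PP)\(NP\PP))/PP  lex  "river"
[2,3] PP/NP  lex  "from"
[3,4] NP  lex  "saw"
[2,4] PP  >  k=3
[1,4] (S/PP)\(NP\PP)  >  k=2
[0,4] S/PP  <  k=1
[4,5] PP  lex  "no"
[0,5] S  >  k=4

[0,5] S   >
  [0,4] S/PP   <
    [0,1] "sent" : NP\PP
    [1,4] (S/PP)\(NP\PP)   >
      [1,2] "river" : ((S/PP)\(NP\PP))/PP
      [2,4] PP   >
        [2,3] "from" : PP/NP
        [3,4] "saw" : NP
  [4,5] "no" : PP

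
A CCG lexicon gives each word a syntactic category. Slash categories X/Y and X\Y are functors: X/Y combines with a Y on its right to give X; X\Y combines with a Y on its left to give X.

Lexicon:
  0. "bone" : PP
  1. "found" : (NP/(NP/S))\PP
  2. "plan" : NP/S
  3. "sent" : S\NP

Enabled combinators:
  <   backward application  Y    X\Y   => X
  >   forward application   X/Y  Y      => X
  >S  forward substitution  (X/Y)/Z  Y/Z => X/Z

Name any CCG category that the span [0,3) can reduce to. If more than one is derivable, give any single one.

[0,4] S   <
  [0,3] NP   >
    [0,2] NP/(NP/S)   <
      [0,1] "bone" : PP
      [1,2] "found" : (NP/(NP/S))\PP
    [2,3] "plan" : NP/S
  [3,4] "sent" : S\NP

NP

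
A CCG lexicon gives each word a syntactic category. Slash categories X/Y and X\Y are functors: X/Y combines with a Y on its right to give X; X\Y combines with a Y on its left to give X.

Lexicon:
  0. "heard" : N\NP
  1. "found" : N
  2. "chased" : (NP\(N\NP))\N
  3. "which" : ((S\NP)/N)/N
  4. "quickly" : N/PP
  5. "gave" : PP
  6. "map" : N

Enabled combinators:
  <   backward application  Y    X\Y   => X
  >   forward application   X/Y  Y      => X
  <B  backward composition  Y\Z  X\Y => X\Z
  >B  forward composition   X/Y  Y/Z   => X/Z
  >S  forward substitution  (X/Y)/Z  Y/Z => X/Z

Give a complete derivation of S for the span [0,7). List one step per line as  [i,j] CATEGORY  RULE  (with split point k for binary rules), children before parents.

[0,1] N\NP  lex  "heard"
[1,2] N  lex  "found"
[2,3] (NP\(N\NP))\N  lex  "chased"
[1,3] NP\(N\NP)  <  k=2
[0,3] NP  <  k=1
[3,4] ((S\NP)/N)/N  lex  "which"
[4,5] N/PP  lex  "quickly"
[5,6] PP  lex  "gave"
[4,6] N  >  k=5
[3,6] (S\NP)/N  >  k=4
[6,7] N  lex  "map"
[3,7] S\NP  >  k=6
[0,7] S  <  k=3

[0,7] S   <
  [0,3] NP   <
    [0,1] "heard" : N\NP
    [1,3] NP\(N\NP)   <
      [1,2] "found" : N
      [2,3] "chased" : (NP\(N\NP))\N
  [3,7] S\NP   >
    [3,6] (S\NP)/N   >
      [3,4] "which" : ((S\NP)/N)/N
      [4,6] N   >
        [4,5] "quickly" : N/PP
        [5,6] "gave" : PP
    [6,7] "map" : N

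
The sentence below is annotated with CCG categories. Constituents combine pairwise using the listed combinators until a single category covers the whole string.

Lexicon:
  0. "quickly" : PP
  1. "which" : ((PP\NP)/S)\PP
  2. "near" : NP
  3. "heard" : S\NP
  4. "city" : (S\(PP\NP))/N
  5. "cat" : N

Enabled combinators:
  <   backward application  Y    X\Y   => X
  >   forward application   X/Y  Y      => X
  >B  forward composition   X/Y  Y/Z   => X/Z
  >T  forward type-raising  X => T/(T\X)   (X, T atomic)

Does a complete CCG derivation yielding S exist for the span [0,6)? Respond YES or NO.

YES

[0,6] S   <
  [0,4] PP\NP   >
    [0,2] (PP\NP)/S   <
      [0,1] "quickly" : PP
      [1,2] "which" : ((PP\NP)/S)\PP
    [2,4] S   >
      [2,3] S/(S\NP)   >T
        [2,3] "near" : NP
      [3,4] "heard" : S\NP
  [4,6] S\(PP\NP)   >
    [4,5] "city" : (S\(PP\NP))/N
    [5,6] "cat" : N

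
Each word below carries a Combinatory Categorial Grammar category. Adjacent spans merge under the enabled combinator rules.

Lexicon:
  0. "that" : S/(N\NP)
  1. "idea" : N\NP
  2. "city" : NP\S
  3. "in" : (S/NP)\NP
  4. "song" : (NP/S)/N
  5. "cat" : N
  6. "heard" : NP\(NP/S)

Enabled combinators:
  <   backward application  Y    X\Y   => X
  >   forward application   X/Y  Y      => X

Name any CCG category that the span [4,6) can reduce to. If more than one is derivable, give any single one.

[0,7] S   >
  [0,4] S/NP   <
    [0,3] NP   <
      [0,2] S   >
        [0,1] "that" : S/(N\NP)
        [1,2] "idea" : N\NP
      [2,3] "city" : NP\S
    [3,4] "in" : (S/NP)\NP
  [4,7] NP   <
    [4,6] NP/S   >
      [4,5] "song" : (NP/S)/N
      [5,6] "cat" : N
    [6,7] "heard" : NP\(NP/S)

NP/S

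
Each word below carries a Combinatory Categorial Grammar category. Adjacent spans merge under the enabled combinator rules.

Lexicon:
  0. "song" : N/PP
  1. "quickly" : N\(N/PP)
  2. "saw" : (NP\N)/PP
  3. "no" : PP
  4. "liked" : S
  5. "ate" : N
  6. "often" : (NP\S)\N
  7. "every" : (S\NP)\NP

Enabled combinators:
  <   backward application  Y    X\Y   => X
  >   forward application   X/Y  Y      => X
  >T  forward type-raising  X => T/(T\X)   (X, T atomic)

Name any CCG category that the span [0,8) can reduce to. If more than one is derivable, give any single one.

[0,8] S   <
  [0,4] NP   <
    [0,2] N   <
      [0,1] "song" : N/PP
      [1,2] "quickly" : N\(N/PP)
    [2,4] NP\N   >
      [2,3] "saw" : (NP\N)/PP
      [3,4] "no" : PP
  [4,8] S\NP   <
    [4,7] NP   <
      [4,5] "liked" : S
      [5,7] NP\S   <
        [5,6] "ate" : N
        [6,7] "often" : (NP\S)\N
    [7,8] "every" : (S\NP)\NP

S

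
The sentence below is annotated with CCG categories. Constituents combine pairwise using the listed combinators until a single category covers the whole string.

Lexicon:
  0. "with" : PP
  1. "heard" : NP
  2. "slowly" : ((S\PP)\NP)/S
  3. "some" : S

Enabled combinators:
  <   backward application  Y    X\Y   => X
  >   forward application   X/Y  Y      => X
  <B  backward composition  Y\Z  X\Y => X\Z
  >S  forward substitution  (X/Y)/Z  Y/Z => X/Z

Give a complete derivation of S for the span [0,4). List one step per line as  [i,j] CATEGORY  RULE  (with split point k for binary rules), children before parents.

[0,4] S   <
  [0,1] "with" : PP
  [1,4] S\PP   <
    [1,2] "heard" : NP
    [2,4] (S\PP)\NP   >
      [2,3] "slowly" : ((S\PP)\NP)/S
      [3,4] "some" : S

[0,1] PP  lex  "with"
[1,2] NP  lex  "heard"
[2,3] ((S\PP)\NP)/S  lex  "slowly"
[3,4] S  lex  "some"
[2,4] (S\PP)\NP  >  k=3
[1,4] S\PP  <  k=2
[0,4] S  <  k=1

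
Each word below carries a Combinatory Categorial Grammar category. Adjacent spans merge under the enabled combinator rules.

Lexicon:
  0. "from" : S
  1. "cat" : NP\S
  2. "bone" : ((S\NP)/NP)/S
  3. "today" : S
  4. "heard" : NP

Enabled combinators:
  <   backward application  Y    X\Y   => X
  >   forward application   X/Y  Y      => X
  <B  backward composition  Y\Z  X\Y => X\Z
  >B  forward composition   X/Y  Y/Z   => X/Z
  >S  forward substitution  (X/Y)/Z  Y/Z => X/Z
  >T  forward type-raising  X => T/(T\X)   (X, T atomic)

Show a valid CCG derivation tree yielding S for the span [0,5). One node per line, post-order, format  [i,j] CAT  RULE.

[0,5] S   <
  [0,2] NP   >
    [0,1] NP/(NP\S)   >T
      [0,1] "from" : S
    [1,2] "cat" : NP\S
  [2,5] S\NP   >
    [2,4] (S\NP)/NP   >
      [2,3] "bone" : ((S\NP)/NP)/S
      [3,4] "today" : S
    [4,5] "heard" : NP

[0,1] S  lex  "from"
[0,1] NP/(NP\S)  >T
[1,2] NP\S  lex  "cat"
[0,2] NP  >  k=1
[2,3] ((S\NP)/NP)/S  lex  "bone"
[3,4] S  lex  "today"
[2,4] (S\NP)/NP  >  k=3
[4,5] NP  lex  "heard"
[2,5] S\NP  >  k=4
[0,5] S  <  k=2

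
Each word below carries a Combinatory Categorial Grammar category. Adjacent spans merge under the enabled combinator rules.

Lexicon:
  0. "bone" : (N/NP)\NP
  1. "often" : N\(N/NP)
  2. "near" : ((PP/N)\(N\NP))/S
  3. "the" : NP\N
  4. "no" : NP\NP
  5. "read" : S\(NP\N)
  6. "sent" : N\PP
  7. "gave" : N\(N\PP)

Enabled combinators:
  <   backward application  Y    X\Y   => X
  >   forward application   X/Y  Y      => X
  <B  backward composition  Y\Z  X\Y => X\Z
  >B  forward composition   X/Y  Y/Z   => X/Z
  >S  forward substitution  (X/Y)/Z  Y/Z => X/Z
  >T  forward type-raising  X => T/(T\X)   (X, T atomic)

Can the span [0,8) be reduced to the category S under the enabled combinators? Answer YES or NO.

NO

(N/NP)\NP N\(N/NP) ((PP/N)\(N\NP))/S NP\N NP\NP S\(NP\N) N\PP N\(N\PP)
CKY chart[0,8] = {N/(N\PP), NP/(NP\PP), PP, PP/(N\N), PP/(PP\PP), S/(S\PP)}; S ∉ chart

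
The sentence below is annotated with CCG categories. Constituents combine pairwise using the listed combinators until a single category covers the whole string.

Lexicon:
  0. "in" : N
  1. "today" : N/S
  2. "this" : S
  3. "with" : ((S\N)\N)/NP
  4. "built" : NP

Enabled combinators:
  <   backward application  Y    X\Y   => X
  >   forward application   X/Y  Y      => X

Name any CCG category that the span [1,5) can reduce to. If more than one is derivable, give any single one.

S\N

[0,5] S   <
  [0,1] "in" : N
  [1,5] S\N   <
    [1,3] N   >
      [1,2] "today" : N/S
      [2,3] "this" : S
    [3,5] (S\N)\N   >
      [3,4] "with" : ((S\N)\N)/NP
      [4,5] "built" : NP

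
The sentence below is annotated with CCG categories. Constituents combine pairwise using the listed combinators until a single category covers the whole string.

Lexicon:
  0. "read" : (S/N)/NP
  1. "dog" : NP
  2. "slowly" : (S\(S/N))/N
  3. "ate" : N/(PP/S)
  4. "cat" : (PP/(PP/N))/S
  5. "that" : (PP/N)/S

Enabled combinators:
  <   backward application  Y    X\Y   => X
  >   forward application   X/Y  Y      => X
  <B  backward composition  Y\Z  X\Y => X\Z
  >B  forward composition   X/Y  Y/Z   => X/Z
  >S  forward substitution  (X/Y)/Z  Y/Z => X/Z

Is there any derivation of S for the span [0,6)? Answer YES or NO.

[0,6] S   <
  [0,2] S/N   >
    [0,1] "read" : (S/N)/NP
    [1,2] "dog" : NP
  [2,6] S\(S/N)   >
    [2,3] "slowly" : (S\(S/N))/N
    [3,6] N   >
      [3,4] "ate" : N/(PP/S)
      [4,6] PP/S   >S
        [4,5] "cat" : (PP/(PP/N))/S
        [5,6] "that" : (PP/N)/S

YES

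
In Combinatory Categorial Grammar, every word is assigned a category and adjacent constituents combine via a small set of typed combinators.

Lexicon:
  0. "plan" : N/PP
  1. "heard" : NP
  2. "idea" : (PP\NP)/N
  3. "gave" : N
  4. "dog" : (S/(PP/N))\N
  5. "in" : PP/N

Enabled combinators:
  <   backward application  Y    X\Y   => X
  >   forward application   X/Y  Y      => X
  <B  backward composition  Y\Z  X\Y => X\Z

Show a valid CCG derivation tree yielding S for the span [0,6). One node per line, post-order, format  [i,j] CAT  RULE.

[0,6] S   >
  [0,5] S/(PP/N)   <
    [0,4] N   >
      [0,1] "plan" : N/PP
      [1,4] PP   <
        [1,2] "heard" : NP
        [2,4] PP\NP   >
          [2,3] "idea" : (PP\NP)/N
          [3,4] "gave" : N
    [4,5] "dog" : (S/(PP/N))\N
  [5,6] "in" : PP/N

[0,1] N/PP  lex  "plan"
[1,2] NP  lex  "heard"
[2,3] (PP\NP)/N  lex  "idea"
[3,4] N  lex  "gave"
[2,4] PP\NP  >  k=3
[1,4] PP  <  k=2
[0,4] N  >  k=1
[4,5] (S/(PP/N))\N  lex  "dog"
[0,5] S/(PP/N)  <  k=4
[5,6] PP/N  lex  "in"
[0,6] S  >  k=5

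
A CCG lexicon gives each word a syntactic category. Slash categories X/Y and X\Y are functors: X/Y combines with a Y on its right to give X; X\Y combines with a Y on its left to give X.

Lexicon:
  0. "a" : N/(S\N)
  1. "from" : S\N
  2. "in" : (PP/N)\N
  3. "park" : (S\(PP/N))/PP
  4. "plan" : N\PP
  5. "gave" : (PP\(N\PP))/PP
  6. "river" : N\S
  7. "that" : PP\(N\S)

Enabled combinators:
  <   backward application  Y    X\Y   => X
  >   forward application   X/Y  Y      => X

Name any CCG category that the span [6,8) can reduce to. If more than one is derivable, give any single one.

[0,8] S   <
  [0,3] PP/N   <
    [0,2] N   >
      [0,1] "a" : N/(S\N)
      [1,2] "from" : S\N
    [2,3] "in" : (PP/N)\N
  [3,8] S\(PP/N)   >
    [3,4] "park" : (S\(PP/N))/PP
    [4,8] PP   <
      [4,5] "plan" : N\PP
      [5,8] PP\(N\PP)   >
        [5,6] "gave" : (PP\(N\PP))/PP
        [6,8] PP   <
          [6,7] "river" : N\S
          [7,8] "that" : PP\(N\S)

PP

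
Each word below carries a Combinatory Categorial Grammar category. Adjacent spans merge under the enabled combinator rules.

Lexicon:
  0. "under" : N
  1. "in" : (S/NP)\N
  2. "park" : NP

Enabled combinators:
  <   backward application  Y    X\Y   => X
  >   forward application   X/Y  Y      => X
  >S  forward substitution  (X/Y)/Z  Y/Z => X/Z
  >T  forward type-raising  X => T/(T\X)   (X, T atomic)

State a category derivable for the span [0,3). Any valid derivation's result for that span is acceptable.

S

[0,3] S   >
  [0,2] S/NP   <
    [0,1] "under" : N
    [1,2] "in" : (S/NP)\N
  [2,3] "park" : NP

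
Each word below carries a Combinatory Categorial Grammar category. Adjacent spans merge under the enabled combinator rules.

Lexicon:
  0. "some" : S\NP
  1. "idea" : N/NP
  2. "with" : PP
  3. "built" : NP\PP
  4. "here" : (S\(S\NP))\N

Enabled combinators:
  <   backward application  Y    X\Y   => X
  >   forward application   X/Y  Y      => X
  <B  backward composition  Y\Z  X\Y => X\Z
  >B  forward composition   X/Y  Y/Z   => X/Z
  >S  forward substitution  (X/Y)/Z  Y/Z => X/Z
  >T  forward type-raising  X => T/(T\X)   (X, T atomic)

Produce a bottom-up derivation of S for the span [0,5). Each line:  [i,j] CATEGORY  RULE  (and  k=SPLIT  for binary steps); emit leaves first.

[0,1] S\NP  lex  "some"
[1,2] N/NP  lex  "idea"
[2,3] PP  lex  "with"
[3,4] NP\PP  lex  "built"
[2,4] NP  <  k=3
[1,4] N  >  k=2
[4,5] (S\(S\NP))\N  lex  "here"
[1,5] S\(S\NP)  <  k=4
[0,5] S  <  k=1

[0,5] S   <
  [0,1] "some" : S\NP
  [1,5] S\(S\NP)   <
    [1,4] N   >
      [1,2] "idea" : N/NP
      [2,4] NP   <
        [2,3] "with" : PP
        [3,4] "built" : NP\PP
    [4,5] "here" : (S\(S\NP))\N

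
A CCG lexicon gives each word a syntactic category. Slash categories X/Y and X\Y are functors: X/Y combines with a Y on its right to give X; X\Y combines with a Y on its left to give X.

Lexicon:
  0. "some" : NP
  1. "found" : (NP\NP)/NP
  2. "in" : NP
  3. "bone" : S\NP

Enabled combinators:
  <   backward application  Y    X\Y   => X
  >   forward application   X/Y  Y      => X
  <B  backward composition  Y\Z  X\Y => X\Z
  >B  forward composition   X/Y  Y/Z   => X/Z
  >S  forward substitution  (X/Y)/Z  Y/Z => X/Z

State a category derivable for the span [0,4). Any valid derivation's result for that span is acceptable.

S

[0,4] S   <
  [0,1] "some" : NP
  [1,4] S\NP   <B
    [1,3] NP\NP   >
      [1,2] "found" : (NP\NP)/NP
      [2,3] "in" : NP
    [3,4] "bone" : S\NP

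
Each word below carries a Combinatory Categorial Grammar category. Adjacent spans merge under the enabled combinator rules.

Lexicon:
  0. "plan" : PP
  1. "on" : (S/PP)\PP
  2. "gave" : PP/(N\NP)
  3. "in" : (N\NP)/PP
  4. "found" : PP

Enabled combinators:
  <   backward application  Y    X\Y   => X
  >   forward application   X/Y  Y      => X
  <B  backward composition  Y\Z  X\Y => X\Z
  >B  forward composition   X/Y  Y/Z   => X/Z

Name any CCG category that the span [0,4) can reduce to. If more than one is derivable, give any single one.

[0,5] S   >
  [0,4] S/PP   >B
    [0,2] S/PP   <
      [0,1] "plan" : PP
      [1,2] "on" : (S/PP)\PP
    [2,4] PP/PP   >B
      [2,3] "gave" : PP/(N\NP)
      [3,4] "in" : (N\NP)/PP
  [4,5] "found" : PP

S/PP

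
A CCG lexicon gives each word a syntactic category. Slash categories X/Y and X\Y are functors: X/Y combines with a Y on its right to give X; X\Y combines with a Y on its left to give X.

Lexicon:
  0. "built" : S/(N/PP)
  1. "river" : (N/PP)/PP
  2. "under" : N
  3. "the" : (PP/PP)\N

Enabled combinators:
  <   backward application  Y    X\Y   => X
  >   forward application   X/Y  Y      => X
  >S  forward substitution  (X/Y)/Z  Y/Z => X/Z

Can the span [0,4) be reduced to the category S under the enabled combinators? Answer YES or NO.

[0,4] S   >
  [0,1] "built" : S/(N/PP)
  [1,4] N/PP   >S
    [1,2] "river" : (N/PP)/PP
    [2,4] PP/PP   <
      [2,3] "under" : N
      [3,4] "the" : (PP/PP)\N

YES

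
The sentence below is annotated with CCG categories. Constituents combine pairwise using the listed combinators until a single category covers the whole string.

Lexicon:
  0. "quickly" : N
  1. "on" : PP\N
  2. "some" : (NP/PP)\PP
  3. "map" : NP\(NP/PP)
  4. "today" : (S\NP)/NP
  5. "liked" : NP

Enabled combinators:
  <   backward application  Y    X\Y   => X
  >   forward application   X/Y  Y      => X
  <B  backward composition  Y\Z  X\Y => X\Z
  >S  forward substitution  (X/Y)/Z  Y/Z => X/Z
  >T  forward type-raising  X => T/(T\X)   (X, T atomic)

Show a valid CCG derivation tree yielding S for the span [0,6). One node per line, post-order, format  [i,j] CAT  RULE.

[0,1] N  lex  "quickly"
[0,1] NP/(NP\N)  >T
[1,2] PP\N  lex  "on"
[2,3] (NP/PP)\PP  lex  "some"
[3,4] NP\(NP/PP)  lex  "map"
[2,4] NP\PP  <B  k=3
[1,4] NP\N  <B  k=2
[0,4] NP  >  k=1
[4,5] (S\NP)/NP  lex  "today"
[5,6] NP  lex  "liked"
[4,6] S\NP  >  k=5
[0,6] S  <  k=4

[0,6] S   <
  [0,4] NP   >
    [0,1] NP/(NP\N)   >T
      [0,1] "quickly" : N
    [1,4] NP\N   <B
      [1,2] "on" : PP\N
      [2,4] NP\PP   <B
        [2,3] "some" : (NP/PP)\PP
        [3,4] "map" : NP\(NP/PP)
  [4,6] S\NP   >
    [4,5] "today" : (S\NP)/NP
    [5,6] "liked" : NP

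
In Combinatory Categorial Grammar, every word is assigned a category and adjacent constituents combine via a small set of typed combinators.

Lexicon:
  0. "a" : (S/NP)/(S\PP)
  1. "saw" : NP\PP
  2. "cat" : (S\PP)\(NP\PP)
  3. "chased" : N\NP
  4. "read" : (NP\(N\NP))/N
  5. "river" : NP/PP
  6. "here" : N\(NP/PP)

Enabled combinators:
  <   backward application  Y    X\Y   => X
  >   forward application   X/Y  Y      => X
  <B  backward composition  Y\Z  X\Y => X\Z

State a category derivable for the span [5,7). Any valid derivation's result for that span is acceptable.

[0,7] S   >
  [0,3] S/NP   >
    [0,1] "a" : (S/NP)/(S\PP)
    [1,3] S\PP   <
      [1,2] "saw" : NP\PP
      [2,3] "cat" : (S\PP)\(NP\PP)
  [3,7] NP   <
    [3,4] "chased" : N\NP
    [4,7] NP\(N\NP)   >
      [4,5] "read" : (NP\(N\NP))/N
      [5,7] N   <
        [5,6] "river" : NP/PP
        [6,7] "here" : N\(NP/PP)

N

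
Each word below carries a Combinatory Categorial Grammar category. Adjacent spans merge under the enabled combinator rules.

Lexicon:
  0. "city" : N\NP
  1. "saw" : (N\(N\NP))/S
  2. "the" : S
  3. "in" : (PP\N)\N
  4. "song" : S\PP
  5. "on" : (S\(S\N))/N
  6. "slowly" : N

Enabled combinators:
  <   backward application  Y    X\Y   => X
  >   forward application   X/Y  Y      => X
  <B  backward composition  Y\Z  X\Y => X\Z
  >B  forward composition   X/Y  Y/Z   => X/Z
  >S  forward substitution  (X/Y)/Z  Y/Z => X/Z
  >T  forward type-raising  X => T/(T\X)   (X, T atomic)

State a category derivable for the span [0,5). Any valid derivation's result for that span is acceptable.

S\N

[0,7] S   <
  [0,5] S\N   <B
    [0,4] PP\N   <
      [0,3] N   <
        [0,1] "city" : N\NP
        [1,3] N\(N\NP)   >
          [1,2] "saw" : (N\(N\NP))/S
          [2,3] "the" : S
      [3,4] "in" : (PP\N)\N
    [4,5] "song" : S\PP
  [5,7] S\(S\N)   >
    [5,6] "on" : (S\(S\N))/N
    [6,7] "slowly" : N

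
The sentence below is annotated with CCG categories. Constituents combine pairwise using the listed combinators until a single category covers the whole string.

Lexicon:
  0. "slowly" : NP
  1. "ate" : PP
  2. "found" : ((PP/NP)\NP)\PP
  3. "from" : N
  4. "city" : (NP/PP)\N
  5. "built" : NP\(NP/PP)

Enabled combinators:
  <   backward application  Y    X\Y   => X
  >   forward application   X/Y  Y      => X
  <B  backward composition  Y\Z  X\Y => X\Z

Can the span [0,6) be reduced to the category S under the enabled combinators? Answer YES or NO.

NP PP ((PP/NP)\NP)\PP N (NP/PP)\N NP\(NP/PP)
CKY chart[0,6] = {PP}; S ∉ chart

NO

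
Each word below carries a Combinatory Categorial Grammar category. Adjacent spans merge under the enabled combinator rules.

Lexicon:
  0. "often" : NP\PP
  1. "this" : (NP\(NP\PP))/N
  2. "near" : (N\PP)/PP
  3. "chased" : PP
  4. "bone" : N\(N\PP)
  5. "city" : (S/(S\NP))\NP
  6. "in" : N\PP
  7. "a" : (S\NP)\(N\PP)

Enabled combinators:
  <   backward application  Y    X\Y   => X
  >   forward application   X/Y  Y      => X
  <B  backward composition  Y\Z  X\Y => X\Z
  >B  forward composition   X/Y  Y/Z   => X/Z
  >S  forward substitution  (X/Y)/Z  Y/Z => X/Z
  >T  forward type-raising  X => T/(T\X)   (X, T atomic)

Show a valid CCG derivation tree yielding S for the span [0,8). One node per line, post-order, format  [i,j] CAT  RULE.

[0,8] S   >
  [0,6] S/(S\NP)   <
    [0,5] NP   <
      [0,1] "often" : NP\PP
      [1,5] NP\(NP\PP)   >
        [1,2] "this" : (NP\(NP\PP))/N
        [2,5] N   <
          [2,4] N\PP   >
            [2,3] "near" : (N\PP)/PP
            [3,4] "chased" : PP
          [4,5] "bone" : N\(N\PP)
    [5,6] "city" : (S/(S\NP))\NP
  [6,8] S\NP   <
    [6,7] "in" : N\PP
    [7,8] "a" : (S\NP)\(N\PP)

[0,1] NP\PP  lex  "often"
[1,2] (NP\(NP\PP))/N  lex  "this"
[2,3] (N\PP)/PP  lex  "near"
[3,4] PP  lex  "chased"
[2,4] N\PP  >  k=3
[4,5] N\(N\PP)  lex  "bone"
[2,5] N  <  k=4
[1,5] NP\(NP\PP)  >  k=2
[0,5] NP  <  k=1
[5,6] (S/(S\NP))\NP  lex  "city"
[0,6] S/(S\NP)  <  k=5
[6,7] N\PP  lex  "in"
[7,8] (S\NP)\(N\PP)  lex  "a"
[6,8] S\NP  <  k=7
[0,8] S  >  k=6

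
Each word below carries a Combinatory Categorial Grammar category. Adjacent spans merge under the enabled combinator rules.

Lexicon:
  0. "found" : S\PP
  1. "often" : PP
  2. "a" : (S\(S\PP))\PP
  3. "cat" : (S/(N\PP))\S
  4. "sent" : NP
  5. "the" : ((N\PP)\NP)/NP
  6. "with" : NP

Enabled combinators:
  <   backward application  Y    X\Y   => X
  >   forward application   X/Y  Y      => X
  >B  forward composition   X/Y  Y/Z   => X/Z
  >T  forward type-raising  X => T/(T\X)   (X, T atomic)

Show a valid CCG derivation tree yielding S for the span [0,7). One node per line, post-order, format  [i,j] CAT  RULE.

[0,7] S   >
  [0,4] S/(N\PP)   <
    [0,3] S   <
      [0,1] "found" : S\PP
      [1,3] S\(S\PP)   <
        [1,2] "often" : PP
        [2,3] "a" : (S\(S\PP))\PP
    [3,4] "cat" : (S/(N\PP))\S
  [4,7] N\PP   <
    [4,5] "sent" : NP
    [5,7] (N\PP)\NP   >
      [5,6] "the" : ((N\PP)\NP)/NP
      [6,7] "with" : NP

[0,1] S\PP  lex  "found"
[1,2] PP  lex  "often"
[2,3] (S\(S\PP))\PP  lex  "a"
[1,3] S\(S\PP)  <  k=2
[0,3] S  <  k=1
[3,4] (S/(N\PP))\S  lex  "cat"
[0,4] S/(N\PP)  <  k=3
[4,5] NP  lex  "sent"
[5,6] ((N\PP)\NP)/NP  lex  "the"
[6,7] NP  lex  "with"
[5,7] (N\PP)\NP  >  k=6
[4,7] N\PP  <  k=5
[0,7] S  >  k=4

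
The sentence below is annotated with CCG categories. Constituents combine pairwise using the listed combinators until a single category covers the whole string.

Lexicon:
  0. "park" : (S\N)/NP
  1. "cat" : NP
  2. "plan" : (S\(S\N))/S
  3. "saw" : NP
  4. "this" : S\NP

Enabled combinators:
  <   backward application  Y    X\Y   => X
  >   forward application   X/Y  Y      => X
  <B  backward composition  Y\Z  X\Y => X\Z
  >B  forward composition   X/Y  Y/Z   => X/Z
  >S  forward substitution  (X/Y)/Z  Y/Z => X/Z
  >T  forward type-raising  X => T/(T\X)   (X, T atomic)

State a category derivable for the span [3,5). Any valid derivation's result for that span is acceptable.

S

[0,5] S   <
  [0,2] S\N   >
    [0,1] "park" : (S\N)/NP
    [1,2] "cat" : NP
  [2,5] S\(S\N)   >
    [2,3] "plan" : (S\(S\N))/S
    [3,5] S   >
      [3,4] S/(S\NP)   >T
        [3,4] "saw" : NP
      [4,5] "this" : S\NP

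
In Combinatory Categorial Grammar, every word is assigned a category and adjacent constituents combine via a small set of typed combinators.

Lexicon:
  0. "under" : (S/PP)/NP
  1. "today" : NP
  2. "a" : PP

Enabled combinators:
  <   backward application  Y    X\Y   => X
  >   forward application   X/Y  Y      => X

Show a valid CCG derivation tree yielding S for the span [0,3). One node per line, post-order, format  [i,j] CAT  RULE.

[0,1] (S/PP)/NP  lex  "under"
[1,2] NP  lex  "today"
[0,2] S/PP  >  k=1
[2,3] PP  lex  "a"
[0,3] S  >  k=2

[0,3] S   >
  [0,2] S/PP   >
    [0,1] "under" : (S/PP)/NP
    [1,2] "today" : NP
  [2,3] "a" : PP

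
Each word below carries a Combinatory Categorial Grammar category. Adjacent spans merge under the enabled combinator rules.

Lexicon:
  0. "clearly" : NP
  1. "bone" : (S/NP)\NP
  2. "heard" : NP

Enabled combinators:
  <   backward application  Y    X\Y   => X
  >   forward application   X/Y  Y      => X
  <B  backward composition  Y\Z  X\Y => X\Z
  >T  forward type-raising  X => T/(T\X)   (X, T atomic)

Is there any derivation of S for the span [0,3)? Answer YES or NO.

[0,3] S   >
  [0,2] S/NP   <
    [0,1] "clearly" : NP
    [1,2] "bone" : (S/NP)\NP
  [2,3] "heard" : NP

YES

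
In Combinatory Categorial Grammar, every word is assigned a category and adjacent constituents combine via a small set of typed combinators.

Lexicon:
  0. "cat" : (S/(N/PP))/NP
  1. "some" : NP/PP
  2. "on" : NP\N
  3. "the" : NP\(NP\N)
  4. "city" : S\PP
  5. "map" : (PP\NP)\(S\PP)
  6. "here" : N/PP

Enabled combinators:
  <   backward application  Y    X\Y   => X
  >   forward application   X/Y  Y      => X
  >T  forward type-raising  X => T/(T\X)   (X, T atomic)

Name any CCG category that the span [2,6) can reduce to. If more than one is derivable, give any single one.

[0,7] S   >
  [0,6] S/(N/PP)   >
    [0,1] "cat" : (S/(N/PP))/NP
    [1,6] NP   >
      [1,2] "some" : NP/PP
      [2,6] PP   <
        [2,4] NP   <
          [2,3] "on" : NP\N
          [3,4] "the" : NP\(NP\N)
        [4,6] PP\NP   <
          [4,5] "city" : S\PP
          [5,6] "map" : (PP\NP)\(S\PP)
  [6,7] "here" : N/PP

PP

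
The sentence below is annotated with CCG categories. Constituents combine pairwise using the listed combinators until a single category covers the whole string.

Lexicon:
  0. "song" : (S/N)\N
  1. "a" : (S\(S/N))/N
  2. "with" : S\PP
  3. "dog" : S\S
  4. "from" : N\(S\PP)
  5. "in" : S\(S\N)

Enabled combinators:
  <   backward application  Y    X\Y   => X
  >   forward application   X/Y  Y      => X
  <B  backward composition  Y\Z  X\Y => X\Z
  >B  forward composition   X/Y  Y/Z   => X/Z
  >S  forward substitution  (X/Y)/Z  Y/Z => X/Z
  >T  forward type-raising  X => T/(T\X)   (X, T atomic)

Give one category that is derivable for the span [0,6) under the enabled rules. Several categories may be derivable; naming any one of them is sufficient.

S

[0,6] S   <
  [0,5] S\N   <B
    [0,1] "song" : (S/N)\N
    [1,5] S\(S/N)   >
      [1,2] "a" : (S\(S/N))/N
      [2,5] N   <
        [2,4] S\PP   <B
          [2,3] "with" : S\PP
          [3,4] "dog" : S\S
        [4,5] "from" : N\(S\PP)
  [5,6] "in" : S\(S\N)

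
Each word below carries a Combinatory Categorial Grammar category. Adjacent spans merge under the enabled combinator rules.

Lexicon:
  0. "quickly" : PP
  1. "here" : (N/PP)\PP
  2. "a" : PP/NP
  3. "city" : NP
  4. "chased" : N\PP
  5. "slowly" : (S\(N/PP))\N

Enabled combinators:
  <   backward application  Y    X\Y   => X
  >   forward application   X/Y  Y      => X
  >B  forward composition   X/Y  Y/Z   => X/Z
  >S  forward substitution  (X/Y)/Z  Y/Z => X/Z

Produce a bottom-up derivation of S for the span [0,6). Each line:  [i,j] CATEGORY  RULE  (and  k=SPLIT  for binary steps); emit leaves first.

[0,1] PP  lex  "quickly"
[1,2] (N/PP)\PP  lex  "here"
[0,2] N/PP  <  k=1
[2,3] PP/NP  lex  "a"
[3,4] NP  lex  "city"
[2,4] PP  >  k=3
[4,5] N\PP  lex  "chased"
[2,5] N  <  k=4
[5,6] (S\(N/PP))\N  lex  "slowly"
[2,6] S\(N/PP)  <  k=5
[0,6] S  <  k=2

[0,6] S   <
  [0,2] N/PP   <
    [0,1] "quickly" : PP
    [1,2] "here" : (N/PP)\PP
  [2,6] S\(N/PP)   <
    [2,5] N   <
      [2,4] PP   >
        [2,3] "a" : PP/NP
        [3,4] "city" : NP
      [4,5] "chased" : N\PP
    [5,6] "slowly" : (S\(N/PP))\N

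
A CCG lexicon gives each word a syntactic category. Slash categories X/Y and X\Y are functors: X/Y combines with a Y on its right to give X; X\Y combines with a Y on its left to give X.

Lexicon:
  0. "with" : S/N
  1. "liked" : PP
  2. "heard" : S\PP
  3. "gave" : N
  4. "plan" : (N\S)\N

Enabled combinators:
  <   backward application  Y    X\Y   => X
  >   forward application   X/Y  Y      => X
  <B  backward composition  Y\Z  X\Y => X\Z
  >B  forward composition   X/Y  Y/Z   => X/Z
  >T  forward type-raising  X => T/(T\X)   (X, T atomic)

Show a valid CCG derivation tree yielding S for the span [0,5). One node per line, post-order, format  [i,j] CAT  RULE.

[0,5] S   >
  [0,1] "with" : S/N
  [1,5] N   >
    [1,2] N/(N\PP)   >T
      [1,2] "liked" : PP
    [2,5] N\PP   <B
      [2,3] "heard" : S\PP
      [3,5] N\S   <
        [3,4] "gave" : N
        [4,5] "plan" : (N\S)\N

[0,1] S/N  lex  "with"
[1,2] PP  lex  "liked"
[1,2] N/(N\PP)  >T
[2,3] S\PP  lex  "heard"
[3,4] N  lex  "gave"
[4,5] (N\S)\N  lex  "plan"
[3,5] N\S  <  k=4
[2,5] N\PP  <B  k=3
[1,5] N  >  k=2
[0,5] S  >  k=1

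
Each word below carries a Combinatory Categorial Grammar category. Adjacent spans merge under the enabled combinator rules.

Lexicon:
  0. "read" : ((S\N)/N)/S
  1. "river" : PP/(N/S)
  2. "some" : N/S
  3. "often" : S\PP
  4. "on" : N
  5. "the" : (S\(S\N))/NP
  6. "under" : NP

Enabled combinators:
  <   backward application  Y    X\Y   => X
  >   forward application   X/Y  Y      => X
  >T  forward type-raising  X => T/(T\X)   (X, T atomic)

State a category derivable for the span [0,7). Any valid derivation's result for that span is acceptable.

[0,7] S   <
  [0,5] S\N   >
    [0,4] (S\N)/N   >
      [0,1] "read" : ((S\N)/N)/S
      [1,4] S   <
        [1,3] PP   >
          [1,2] "river" : PP/(N/S)
          [2,3] "some" : N/S
        [3,4] "often" : S\PP
    [4,5] "on" : N
  [5,7] S\(S\N)   >
    [5,6] "the" : (S\(S\N))/NP
    [6,7] "under" : NP

S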